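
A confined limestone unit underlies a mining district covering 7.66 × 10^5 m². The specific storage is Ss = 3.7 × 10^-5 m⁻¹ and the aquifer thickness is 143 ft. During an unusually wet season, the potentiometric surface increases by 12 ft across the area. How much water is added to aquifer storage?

ΔV ≈ 4520 m³

b = 143 ft = 43.59 m
S = Ss × b = 3.7 × 10^-5 m⁻¹ × 43.59 m = 1.613 × 10^-3
Δh = 12 ft = 3.658 m
ΔV = S × A × Δh = 0.001613 × 7.66 × 10^5 m² × 3.658 m = 4518 m³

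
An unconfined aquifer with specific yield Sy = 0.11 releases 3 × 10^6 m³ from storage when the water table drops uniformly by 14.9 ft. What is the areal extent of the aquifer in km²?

A ≈ 6.01 km²

Δh = 14.9 ft = 4.542 m
A = ΔV / (Sy × Δh) = 3 × 10^6 / (0.11 × 4.542) = 6.005 × 10^6 m²
A = 6.005 × 10^6 m² = 6.005 km²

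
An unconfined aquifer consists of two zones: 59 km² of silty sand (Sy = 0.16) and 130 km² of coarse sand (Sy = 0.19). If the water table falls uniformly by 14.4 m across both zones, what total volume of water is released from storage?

ΔV ≈ 4.92 × 10^8 m³

A₁ = 59 km² = 5.9 × 10^7 m²; A₂ = 130 km² = 1.3 × 10^8 m²
ΔV₁ = 0.16 × 5.9 × 10^7 × 14.4 = 1.359 × 10^8 m³
ΔV₂ = 0.19 × 1.3 × 10^8 × 14.4 = 3.557 × 10^8 m³
ΔV = ΔV₁ + ΔV₂ = 4.916 × 10^8 m³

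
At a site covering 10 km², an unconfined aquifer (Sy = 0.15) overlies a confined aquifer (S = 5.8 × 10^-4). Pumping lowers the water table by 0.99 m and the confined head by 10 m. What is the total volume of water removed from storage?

ΔV ≈ 1.54 × 10^6 m³

A = 10 km² = 1 × 10^7 m²
Unconfined: ΔV_u = Sy × A × Δh_u = 0.15 × 1 × 10^7 × 0.99 = 1.485 × 10^6 m³
Confined: ΔV_c = S × A × Δh_c = 5.8 × 10^-4 × 1 × 10^7 × 10 = 58000 m³
Total ΔV = 1.485 × 10^6 + 58000 = 1.543 × 10^6 m³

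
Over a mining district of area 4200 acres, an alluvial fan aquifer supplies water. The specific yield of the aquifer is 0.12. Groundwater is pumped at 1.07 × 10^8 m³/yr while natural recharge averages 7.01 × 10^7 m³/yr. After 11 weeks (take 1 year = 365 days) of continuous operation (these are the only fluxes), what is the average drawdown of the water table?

Δh ≈ 3.82 m

A = 4200 acres = 1.7 × 10^7 m²
Net abstraction = 1.07 × 10^8 − 7.01 × 10^7 = 3.69 × 10^7 m³/yr
Q_net = 3.69 × 10^7 m³/yr = 1.011 × 10^5 m³/d
t = 11 weeks = 77 d
ΔV = Q × t = 1.011 × 10^5 m³/d × 77 d = 7.784 × 10^6 m³
Δh = ΔV / (Sy × A) = 7.784 × 10^6 / (0.12 × 1.7 × 10^7) = 3.817 m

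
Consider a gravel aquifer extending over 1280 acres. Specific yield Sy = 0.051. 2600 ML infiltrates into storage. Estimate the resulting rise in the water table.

A = 1280 acres = 5.18 × 10^6 m²
ΔV = 2600 ML = 2.6 × 10^6 m³
Δh = ΔV / (Sy × A) = 2.6 × 10^6 m³ / (0.051 × 5.18 × 10^6 m²) = 9.842 m

Δh ≈ 9.84 m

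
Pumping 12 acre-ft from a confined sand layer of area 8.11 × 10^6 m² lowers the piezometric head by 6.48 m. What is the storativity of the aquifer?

ΔV = 12 acre-ft = 14800 m³
S = ΔV / (A × Δh) = 14800 m³ / (8.11 × 10^6 m² × 6.48 m) = 2.817 × 10^-4

S ≈ 2.8 × 10^-4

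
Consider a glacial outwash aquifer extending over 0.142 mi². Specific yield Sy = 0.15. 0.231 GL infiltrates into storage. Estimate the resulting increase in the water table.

Δh ≈ 4.19 m

A = 0.142 mi² = 3.678 × 10^5 m²
ΔV = 0.231 GL = 2.31 × 10^5 m³
Δh = ΔV / (Sy × A) = 2.31 × 10^5 m³ / (0.15 × 3.678 × 10^5 m²) = 4.187 m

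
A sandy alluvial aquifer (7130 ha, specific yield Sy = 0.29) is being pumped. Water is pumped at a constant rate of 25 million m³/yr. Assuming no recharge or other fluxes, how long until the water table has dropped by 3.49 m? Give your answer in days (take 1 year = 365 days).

t ≈ 1050 days

A = 7130 ha = 7.13 × 10^7 m²
ΔV = Sy × A × Δh = 0.29 × 7.13 × 10^7 × 3.49 = 7.216 × 10^7 m³
Q = 25 million m³/yr = 68490 m³/d
t = ΔV / Q = 7.216 × 10^7 m³ / 68490 m³/d = 1054 d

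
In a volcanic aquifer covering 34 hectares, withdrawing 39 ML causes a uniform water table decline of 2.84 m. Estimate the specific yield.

Sy ≈ 0.04

A = 34 hectares = 3.4 × 10^5 m²
ΔV = 39 ML = 39000 m³
Sy = ΔV / (A × Δh) = 39000 m³ / (3.4 × 10^5 m² × 2.84 m) = 0.04039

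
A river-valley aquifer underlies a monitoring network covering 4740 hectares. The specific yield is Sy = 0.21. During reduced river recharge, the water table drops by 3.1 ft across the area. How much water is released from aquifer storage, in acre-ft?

A = 4740 hectares = 4.74 × 10^7 m²
Δh = 3.1 ft = 0.9449 m
ΔV = Sy × A × Δh = 0.21 × 4.74 × 10^7 m² × 0.9449 m = 9.405 × 10^6 m³
ΔV = 9.405 × 10^6 m³ = 7625 acre-ft

ΔV ≈ 7630 acre-ft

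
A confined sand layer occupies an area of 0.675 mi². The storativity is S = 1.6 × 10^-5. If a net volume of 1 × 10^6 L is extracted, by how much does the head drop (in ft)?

Δh ≈ 117 ft

A = 0.675 mi² = 1.748 × 10^6 m²
ΔV = 1 × 10^6 L = 1000 m³
Δh = ΔV / (S × A) = 1000 m³ / (1.6 × 10^-5 × 1.748 × 10^6 m²) = 35.75 m
Δh = 35.75 m = 117.3 ft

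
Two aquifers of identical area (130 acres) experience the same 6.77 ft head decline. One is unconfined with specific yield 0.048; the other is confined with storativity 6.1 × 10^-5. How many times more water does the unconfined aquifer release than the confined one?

A = 130 acres = 5.261 × 10^5 m²
Δh = 6.77 ft = 2.063 m
Unconfined: ΔV_u = Sy × A × Δh = 0.048 × 5.261 × 10^5 × 2.063 = 52110 m³
Confined: ΔV_c = S × A × Δh = 6.1 × 10^-5 × 5.261 × 10^5 × 2.063 = 66.22 m³
Ratio = ΔV_u / ΔV_c = Sy / S = 0.048 / 6.1 × 10^-5 = 786.9

ΔV_u / ΔV_c ≈ 787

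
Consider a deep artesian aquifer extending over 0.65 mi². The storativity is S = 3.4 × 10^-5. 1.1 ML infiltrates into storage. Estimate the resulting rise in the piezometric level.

A = 0.65 mi² = 1.683 × 10^6 m²
ΔV = 1.1 ML = 1100 m³
Δh = ΔV / (S × A) = 1100 m³ / (3.4 × 10^-5 × 1.683 × 10^6 m²) = 19.22 m

Δh ≈ 19.2 m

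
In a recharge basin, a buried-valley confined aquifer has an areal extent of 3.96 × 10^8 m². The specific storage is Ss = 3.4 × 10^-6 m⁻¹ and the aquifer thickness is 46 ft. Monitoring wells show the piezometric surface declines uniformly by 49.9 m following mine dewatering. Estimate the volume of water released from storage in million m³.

b = 46 ft = 14.02 m
S = Ss × b = 3.4 × 10^-6 m⁻¹ × 14.02 m = 4.767 × 10^-5
ΔV = S × A × Δh = 4.767 × 10^-5 × 3.96 × 10^8 m² × 49.9 m = 9.42 × 10^5 m³
ΔV = 9.42 × 10^5 m³ = 0.942 million m³

ΔV ≈ 0.942 million m³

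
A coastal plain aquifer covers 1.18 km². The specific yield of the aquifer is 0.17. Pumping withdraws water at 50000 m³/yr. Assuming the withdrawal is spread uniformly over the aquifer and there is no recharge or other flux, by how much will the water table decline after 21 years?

A = 1.18 km² = 1.18 × 10^6 m²
Q = 50000 m³/yr = 137 m³/d
t = 21 years = 7665 d
ΔV = Q × t = 137 m³/d × 7665 d = 1.05 × 10^6 m³
Δh = ΔV / (Sy × A) = 1.05 × 10^6 / (0.17 × 1.18 × 10^6) = 5.234 m

Δh ≈ 5.23 m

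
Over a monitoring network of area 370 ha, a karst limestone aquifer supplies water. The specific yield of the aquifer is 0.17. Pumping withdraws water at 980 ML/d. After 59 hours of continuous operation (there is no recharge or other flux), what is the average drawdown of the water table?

A = 370 ha = 3.7 × 10^6 m²
Q = 980 ML/d = 9.8 × 10^5 m³/d
t = 59 hours = 2.458 d
ΔV = Q × t = 9.8 × 10^5 m³/d × 2.458 d = 2.409 × 10^6 m³
Δh = ΔV / (Sy × A) = 2.409 × 10^6 / (0.17 × 3.7 × 10^6) = 3.83 m

Δh ≈ 3.83 m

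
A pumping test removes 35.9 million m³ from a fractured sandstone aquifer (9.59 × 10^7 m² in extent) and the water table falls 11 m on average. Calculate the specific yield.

Sy ≈ 0.034

ΔV = 35.9 million m³ = 3.59 × 10^7 m³
Sy = ΔV / (A × Δh) = 3.59 × 10^7 m³ / (9.59 × 10^7 m² × 11 m) = 0.03403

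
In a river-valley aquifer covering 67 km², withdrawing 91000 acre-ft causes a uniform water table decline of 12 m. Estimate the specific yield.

A = 67 km² = 6.7 × 10^7 m²
ΔV = 91000 acre-ft = 1.122 × 10^8 m³
Sy = ΔV / (A × Δh) = 1.122 × 10^8 m³ / (6.7 × 10^7 m² × 12 m) = 0.1396

Sy ≈ 0.14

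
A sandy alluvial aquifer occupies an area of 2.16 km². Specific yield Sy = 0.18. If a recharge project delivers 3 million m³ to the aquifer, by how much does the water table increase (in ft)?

A = 2.16 km² = 2.16 × 10^6 m²
ΔV = 3 million m³ = 3 × 10^6 m³
Δh = ΔV / (Sy × A) = 3 × 10^6 m³ / (0.18 × 2.16 × 10^6 m²) = 7.716 m
Δh = 7.716 m = 25.32 ft

Δh ≈ 25.3 ft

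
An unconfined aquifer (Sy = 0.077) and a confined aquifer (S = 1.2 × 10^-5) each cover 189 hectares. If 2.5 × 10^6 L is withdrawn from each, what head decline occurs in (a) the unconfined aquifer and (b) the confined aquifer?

A = 189 hectares = 1.89 × 10^6 m²
ΔV = 2.5 × 10^6 L = 2500 m³
Unconfined: Δh_u = ΔV/(Sy·A) = 2500/(0.077 × 1.89 × 10^6) = 0.01718 m
Confined: Δh_c = ΔV/(S·A) = 2500/(1.2 × 10^-5 × 1.89 × 10^6) = 110.2 m

Δh_u ≈ 0.0172 m; Δh_c ≈ 110 m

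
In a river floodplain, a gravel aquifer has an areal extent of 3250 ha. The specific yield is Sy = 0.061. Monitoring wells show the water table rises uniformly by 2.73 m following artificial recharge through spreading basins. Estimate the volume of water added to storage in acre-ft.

A = 3250 ha = 3.25 × 10^7 m²
ΔV = Sy × A × Δh = 0.061 × 3.25 × 10^7 m² × 2.73 m = 5.412 × 10^6 m³
ΔV = 5.412 × 10^6 m³ = 4388 acre-ft

ΔV ≈ 4390 acre-ft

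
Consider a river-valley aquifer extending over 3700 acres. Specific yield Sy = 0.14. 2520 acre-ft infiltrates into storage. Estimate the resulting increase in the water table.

Δh ≈ 1.48 m

A = 3700 acres = 1.497 × 10^7 m²
ΔV = 2520 acre-ft = 3.108 × 10^6 m³
Δh = ΔV / (Sy × A) = 3.108 × 10^6 m³ / (0.14 × 1.497 × 10^7 m²) = 1.483 m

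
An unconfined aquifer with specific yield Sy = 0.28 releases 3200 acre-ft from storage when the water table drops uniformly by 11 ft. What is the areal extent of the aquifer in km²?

Δh = 11 ft = 3.353 m
ΔV = 3200 acre-ft = 3.947 × 10^6 m³
A = ΔV / (Sy × Δh) = 3.947 × 10^6 / (0.28 × 3.353) = 4.205 × 10^6 m²
A = 4.205 × 10^6 m² = 4.205 km²

A ≈ 4.2 km²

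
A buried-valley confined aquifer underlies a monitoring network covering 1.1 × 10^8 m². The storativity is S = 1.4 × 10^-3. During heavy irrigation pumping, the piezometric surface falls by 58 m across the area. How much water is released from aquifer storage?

ΔV = S × A × Δh = 0.0014 × 1.1 × 10^8 m² × 58 m = 8.932 × 10^6 m³

ΔV ≈ 8.93 × 10^6 m³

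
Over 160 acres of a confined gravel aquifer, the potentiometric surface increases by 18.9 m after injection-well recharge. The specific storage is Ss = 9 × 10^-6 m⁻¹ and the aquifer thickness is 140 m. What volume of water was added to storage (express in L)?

S = Ss × b = 9 × 10^-6 m⁻¹ × 140 m = 1.26 × 10^-3
A = 160 acres = 6.475 × 10^5 m²
ΔV = S × A × Δh = 0.00126 × 6.475 × 10^5 m² × 18.9 m = 15420 m³
ΔV = 15420 m³ = 1.542 × 10^7 L

ΔV ≈ 1.54 × 10^7 L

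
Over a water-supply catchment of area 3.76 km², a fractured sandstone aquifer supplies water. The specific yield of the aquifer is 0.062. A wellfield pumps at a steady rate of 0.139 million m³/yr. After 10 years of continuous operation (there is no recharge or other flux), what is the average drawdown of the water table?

Δh ≈ 5.96 m

A = 3.76 km² = 3.76 × 10^6 m²
Q = 0.139 million m³/yr = 380.8 m³/d
t = 10 years = 3650 d
ΔV = Q × t = 380.8 m³/d × 3650 d = 1.39 × 10^6 m³
Δh = ΔV / (Sy × A) = 1.39 × 10^6 / (0.062 × 3.76 × 10^6) = 5.963 m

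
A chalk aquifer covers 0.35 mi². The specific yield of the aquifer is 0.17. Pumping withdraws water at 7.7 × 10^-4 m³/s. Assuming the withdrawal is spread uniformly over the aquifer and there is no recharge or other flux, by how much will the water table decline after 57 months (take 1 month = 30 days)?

Δh ≈ 0.738 m

A = 0.35 mi² = 9.065 × 10^5 m²
Q = 7.7 × 10^-4 m³/s = 66.53 m³/d
t = 57 months = 1710 d
ΔV = Q × t = 66.53 m³/d × 1710 d = 1.138 × 10^5 m³
Δh = ΔV / (Sy × A) = 1.138 × 10^5 / (0.17 × 9.065 × 10^5) = 0.7382 m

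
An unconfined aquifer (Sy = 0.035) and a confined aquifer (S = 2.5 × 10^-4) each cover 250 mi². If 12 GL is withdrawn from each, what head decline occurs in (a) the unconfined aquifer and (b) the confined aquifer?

A = 250 mi² = 6.475 × 10^8 m²
ΔV = 12 GL = 1.2 × 10^7 m³
Unconfined: Δh_u = ΔV/(Sy·A) = 1.2 × 10^7/(0.035 × 6.475 × 10^8) = 0.5295 m
Confined: Δh_c = ΔV/(S·A) = 1.2 × 10^7/(2.5 × 10^-4 × 6.475 × 10^8) = 74.13 m

Δh_u ≈ 0.53 m; Δh_c ≈ 74.1 m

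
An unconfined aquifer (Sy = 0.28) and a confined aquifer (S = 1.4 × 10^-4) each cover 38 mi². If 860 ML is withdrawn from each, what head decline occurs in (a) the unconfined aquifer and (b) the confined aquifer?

Δh_u ≈ 0.0312 m; Δh_c ≈ 62.4 m

A = 38 mi² = 9.842 × 10^7 m²
ΔV = 860 ML = 8.6 × 10^5 m³
Unconfined: Δh_u = ΔV/(Sy·A) = 8.6 × 10^5/(0.28 × 9.842 × 10^7) = 0.03121 m
Confined: Δh_c = ΔV/(S·A) = 8.6 × 10^5/(1.4 × 10^-4 × 9.842 × 10^7) = 62.42 m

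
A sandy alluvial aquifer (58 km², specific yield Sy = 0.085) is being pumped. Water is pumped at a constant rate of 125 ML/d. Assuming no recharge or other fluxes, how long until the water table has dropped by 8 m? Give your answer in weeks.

t ≈ 45.1 weeks

A = 58 km² = 5.8 × 10^7 m²
ΔV = Sy × A × Δh = 0.085 × 5.8 × 10^7 × 8 = 3.944 × 10^7 m³
Q = 125 ML/d = 1.25 × 10^5 m³/d
t = ΔV / Q = 3.944 × 10^7 m³ / 1.25 × 10^5 m³/d = 315.5 d
t = 315.5 d ≈ 45.07 weeks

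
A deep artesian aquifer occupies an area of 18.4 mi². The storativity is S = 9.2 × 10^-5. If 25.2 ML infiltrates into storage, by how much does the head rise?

A = 18.4 mi² = 4.766 × 10^7 m²
ΔV = 25.2 ML = 25200 m³
Δh = ΔV / (S × A) = 25200 m³ / (9.2 × 10^-5 × 4.766 × 10^7 m²) = 5.748 m

Δh ≈ 5.75 m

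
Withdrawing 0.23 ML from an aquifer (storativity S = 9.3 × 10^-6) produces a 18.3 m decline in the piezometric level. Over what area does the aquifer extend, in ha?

ΔV = 0.23 ML = 230 m³
A = ΔV / (S × Δh) = 230 / (9.3 × 10^-6 × 18.3) = 1.351 × 10^6 m²
A = 1.351 × 10^6 m² = 135.1 ha

A ≈ 135 ha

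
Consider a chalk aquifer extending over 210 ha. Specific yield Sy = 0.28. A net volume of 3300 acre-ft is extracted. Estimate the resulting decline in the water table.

A = 210 ha = 2.1 × 10^6 m²
ΔV = 3300 acre-ft = 4.07 × 10^6 m³
Δh = ΔV / (Sy × A) = 4.07 × 10^6 m³ / (0.28 × 2.1 × 10^6 m²) = 6.923 m

Δh ≈ 6.92 m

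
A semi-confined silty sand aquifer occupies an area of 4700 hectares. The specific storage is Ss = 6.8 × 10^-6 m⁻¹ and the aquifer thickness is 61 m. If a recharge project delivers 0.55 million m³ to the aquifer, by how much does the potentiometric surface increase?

S = Ss × b = 6.8 × 10^-6 m⁻¹ × 61 m = 4.148 × 10^-4
A = 4700 hectares = 4.7 × 10^7 m²
ΔV = 0.55 million m³ = 5.5 × 10^5 m³
Δh = ΔV / (S × A) = 5.5 × 10^5 m³ / (4.148 × 10^-4 × 4.7 × 10^7 m²) = 28.21 m

Δh ≈ 28.2 m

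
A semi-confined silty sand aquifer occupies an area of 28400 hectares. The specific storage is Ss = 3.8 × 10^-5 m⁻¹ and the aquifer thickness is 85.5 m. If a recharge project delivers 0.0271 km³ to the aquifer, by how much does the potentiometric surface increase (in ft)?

Δh ≈ 96.4 ft

S = Ss × b = 3.8 × 10^-5 m⁻¹ × 85.5 m = 3.249 × 10^-3
A = 28400 hectares = 2.84 × 10^8 m²
ΔV = 0.0271 km³ = 2.71 × 10^7 m³
Δh = ΔV / (S × A) = 2.71 × 10^7 m³ / (0.003249 × 2.84 × 10^8 m²) = 29.37 m
Δh = 29.37 m = 96.36 ft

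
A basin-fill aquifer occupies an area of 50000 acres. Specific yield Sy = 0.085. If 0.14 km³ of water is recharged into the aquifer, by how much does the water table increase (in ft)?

A = 50000 acres = 2.023 × 10^8 m²
ΔV = 0.14 km³ = 1.4 × 10^8 m³
Δh = ΔV / (Sy × A) = 1.4 × 10^8 m³ / (0.085 × 2.023 × 10^8 m²) = 8.14 m
Δh = 8.14 m = 26.71 ft

Δh ≈ 26.7 ft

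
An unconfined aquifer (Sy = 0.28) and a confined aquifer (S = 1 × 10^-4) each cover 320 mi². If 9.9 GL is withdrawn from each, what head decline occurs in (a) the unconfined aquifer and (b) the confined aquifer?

Δh_u ≈ 0.0427 m; Δh_c ≈ 119 m

A = 320 mi² = 8.288 × 10^8 m²
ΔV = 9.9 GL = 9.9 × 10^6 m³
Unconfined: Δh_u = ΔV/(Sy·A) = 9.9 × 10^6/(0.28 × 8.288 × 10^8) = 0.04266 m
Confined: Δh_c = ΔV/(S·A) = 9.9 × 10^6/(1 × 10^-4 × 8.288 × 10^8) = 119.5 m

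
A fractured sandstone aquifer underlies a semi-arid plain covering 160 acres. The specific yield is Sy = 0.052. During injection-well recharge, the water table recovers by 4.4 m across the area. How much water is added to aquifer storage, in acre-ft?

ΔV ≈ 120 acre-ft

A = 160 acres = 6.475 × 10^5 m²
ΔV = Sy × A × Δh = 0.052 × 6.475 × 10^5 m² × 4.4 m = 1.481 × 10^5 m³
ΔV = 1.481 × 10^5 m³ = 120.1 acre-ft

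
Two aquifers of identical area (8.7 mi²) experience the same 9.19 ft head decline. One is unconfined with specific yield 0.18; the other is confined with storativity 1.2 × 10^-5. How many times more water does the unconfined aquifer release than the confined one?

A = 8.7 mi² = 2.253 × 10^7 m²
Δh = 9.19 ft = 2.801 m
Unconfined: ΔV_u = Sy × A × Δh = 0.18 × 2.253 × 10^7 × 2.801 = 1.136 × 10^7 m³
Confined: ΔV_c = S × A × Δh = 1.2 × 10^-5 × 2.253 × 10^7 × 2.801 = 757.4 m³
Ratio = ΔV_u / ΔV_c = Sy / S = 0.18 / 1.2 × 10^-5 = 15000

ΔV_u / ΔV_c ≈ 15000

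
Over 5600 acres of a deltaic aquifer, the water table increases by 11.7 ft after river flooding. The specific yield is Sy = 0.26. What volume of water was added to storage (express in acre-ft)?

A = 5600 acres = 2.266 × 10^7 m²
Δh = 11.7 ft = 3.566 m
ΔV = Sy × A × Δh = 0.26 × 2.266 × 10^7 m² × 3.566 m = 2.101 × 10^7 m³
ΔV = 2.101 × 10^7 m³ = 17040 acre-ft

ΔV ≈ 17000 acre-ft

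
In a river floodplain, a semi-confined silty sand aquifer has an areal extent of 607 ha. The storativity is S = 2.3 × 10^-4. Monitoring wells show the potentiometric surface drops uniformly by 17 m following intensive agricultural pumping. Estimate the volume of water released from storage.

A = 607 ha = 6.07 × 10^6 m²
ΔV = S × A × Δh = 2.3 × 10^-4 × 6.07 × 10^6 m² × 17 m = 23730 m³

ΔV ≈ 23700 m³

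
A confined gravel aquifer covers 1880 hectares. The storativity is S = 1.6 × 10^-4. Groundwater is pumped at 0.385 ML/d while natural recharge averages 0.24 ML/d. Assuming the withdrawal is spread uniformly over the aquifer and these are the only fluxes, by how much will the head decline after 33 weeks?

Δh ≈ 11.1 m

A = 1880 hectares = 1.88 × 10^7 m²
Net abstraction = 0.385 − 0.24 = 0.145 ML/d
Q_net = 0.145 ML/d = 145 m³/d
t = 33 weeks = 231 d
ΔV = Q × t = 145 m³/d × 231 d = 33500 m³
Δh = ΔV / (S × A) = 33500 / (1.6 × 10^-4 × 1.88 × 10^7) = 11.14 m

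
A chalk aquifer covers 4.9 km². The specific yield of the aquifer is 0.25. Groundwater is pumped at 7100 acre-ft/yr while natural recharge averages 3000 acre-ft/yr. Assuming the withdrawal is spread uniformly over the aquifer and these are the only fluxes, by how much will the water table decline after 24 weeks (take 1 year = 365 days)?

Δh ≈ 1.9 m

A = 4.9 km² = 4.9 × 10^6 m²
Net abstraction = 7100 − 3000 = 4100 acre-ft/yr
Q_net = 4100 acre-ft/yr = 13860 m³/d
t = 24 weeks = 168 d
ΔV = Q × t = 13860 m³/d × 168 d = 2.328 × 10^6 m³
Δh = ΔV / (Sy × A) = 2.328 × 10^6 / (0.25 × 4.9 × 10^6) = 1.9 m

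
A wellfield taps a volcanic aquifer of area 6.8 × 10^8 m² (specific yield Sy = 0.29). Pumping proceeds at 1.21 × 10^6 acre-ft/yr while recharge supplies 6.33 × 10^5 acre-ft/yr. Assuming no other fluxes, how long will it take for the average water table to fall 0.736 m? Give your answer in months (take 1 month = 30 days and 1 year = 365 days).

t ≈ 2.48 months

ΔV = Sy × A × Δh = 0.29 × 6.8 × 10^8 × 0.736 = 1.451 × 10^8 m³
Net withdrawal = 1.21 × 10^6 − 6.33 × 10^5 = 5.77 × 10^5 acre-ft/yr = 1.95 × 10^6 m³/d
t = ΔV / Q = 1.451 × 10^8 m³ / 1.95 × 10^6 m³/d = 74.43 d
t = 74.43 d ≈ 2.481 months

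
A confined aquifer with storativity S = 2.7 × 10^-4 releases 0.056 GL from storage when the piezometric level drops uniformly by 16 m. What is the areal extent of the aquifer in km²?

A ≈ 13 km²

ΔV = 0.056 GL = 56000 m³
A = ΔV / (S × Δh) = 56000 / (2.7 × 10^-4 × 16) = 1.296 × 10^7 m²
A = 1.296 × 10^7 m² = 12.96 km²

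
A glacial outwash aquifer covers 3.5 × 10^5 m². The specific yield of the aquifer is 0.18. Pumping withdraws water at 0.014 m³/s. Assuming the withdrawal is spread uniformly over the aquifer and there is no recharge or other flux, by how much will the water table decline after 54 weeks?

Q = 0.014 m³/s = 1210 m³/d
t = 54 weeks = 378 d
ΔV = Q × t = 1210 m³/d × 378 d = 4.572 × 10^5 m³
Δh = ΔV / (Sy × A) = 4.572 × 10^5 / (0.18 × 3.5 × 10^5) = 7.258 m

Δh ≈ 7.26 m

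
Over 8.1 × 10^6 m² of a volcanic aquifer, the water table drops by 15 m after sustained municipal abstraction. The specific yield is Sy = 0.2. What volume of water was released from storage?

ΔV = Sy × A × Δh = 0.2 × 8.1 × 10^6 m² × 15 m = 2.43 × 10^7 m³

ΔV ≈ 2.43 × 10^7 m³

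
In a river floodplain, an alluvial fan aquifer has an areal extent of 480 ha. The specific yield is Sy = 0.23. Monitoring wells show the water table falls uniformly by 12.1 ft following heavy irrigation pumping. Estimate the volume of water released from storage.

A = 480 ha = 4.8 × 10^6 m²
Δh = 12.1 ft = 3.688 m
ΔV = Sy × A × Δh = 0.23 × 4.8 × 10^6 m² × 3.688 m = 4.072 × 10^6 m³

ΔV ≈ 4.07 × 10^6 m³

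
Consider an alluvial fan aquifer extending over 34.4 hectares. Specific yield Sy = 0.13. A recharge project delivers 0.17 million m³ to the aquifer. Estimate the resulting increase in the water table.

Δh ≈ 3.8 m

A = 34.4 hectares = 3.44 × 10^5 m²
ΔV = 0.17 million m³ = 1.7 × 10^5 m³
Δh = ΔV / (Sy × A) = 1.7 × 10^5 m³ / (0.13 × 3.44 × 10^5 m²) = 3.801 m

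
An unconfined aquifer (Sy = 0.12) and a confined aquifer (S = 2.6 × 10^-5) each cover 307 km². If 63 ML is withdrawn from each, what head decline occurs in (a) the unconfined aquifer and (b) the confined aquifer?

A = 307 km² = 3.07 × 10^8 m²
ΔV = 63 ML = 63000 m³
Unconfined: Δh_u = ΔV/(Sy·A) = 63000/(0.12 × 3.07 × 10^8) = 0.00171 m
Confined: Δh_c = ΔV/(S·A) = 63000/(2.6 × 10^-5 × 3.07 × 10^8) = 7.893 m

Δh_u ≈ 0.00171 m; Δh_c ≈ 7.89 m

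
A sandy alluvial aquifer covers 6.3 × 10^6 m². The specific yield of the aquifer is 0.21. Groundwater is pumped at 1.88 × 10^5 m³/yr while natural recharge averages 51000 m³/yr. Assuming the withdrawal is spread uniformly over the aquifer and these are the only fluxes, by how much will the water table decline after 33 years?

Δh ≈ 3.42 m

Net abstraction = 1.88 × 10^5 − 51000 = 1.37 × 10^5 m³/yr
Q_net = 1.37 × 10^5 m³/yr = 375.3 m³/d
t = 33 years = 12040 d
ΔV = Q × t = 375.3 m³/d × 12040 d = 4.521 × 10^6 m³
Δh = ΔV / (Sy × A) = 4.521 × 10^6 / (0.21 × 6.3 × 10^6) = 3.417 m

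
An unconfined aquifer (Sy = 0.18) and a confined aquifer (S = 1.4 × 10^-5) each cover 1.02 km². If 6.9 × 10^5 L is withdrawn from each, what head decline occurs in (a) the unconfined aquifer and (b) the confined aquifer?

Δh_u ≈ 0.00376 m; Δh_c ≈ 48.3 m

A = 1.02 km² = 1.02 × 10^6 m²
ΔV = 6.9 × 10^5 L = 690 m³
Unconfined: Δh_u = ΔV/(Sy·A) = 690/(0.18 × 1.02 × 10^6) = 0.003758 m
Confined: Δh_c = ΔV/(S·A) = 690/(1.4 × 10^-5 × 1.02 × 10^6) = 48.32 m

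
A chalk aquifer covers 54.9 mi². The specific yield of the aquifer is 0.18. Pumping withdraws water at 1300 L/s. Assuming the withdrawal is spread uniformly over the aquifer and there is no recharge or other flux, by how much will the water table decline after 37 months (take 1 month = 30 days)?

A = 54.9 mi² = 1.422 × 10^8 m²
Q = 1300 L/s = 1.123 × 10^5 m³/d
t = 37 months = 1110 d
ΔV = Q × t = 1.123 × 10^5 m³/d × 1110 d = 1.247 × 10^8 m³
Δh = ΔV / (Sy × A) = 1.247 × 10^8 / (0.18 × 1.422 × 10^8) = 4.871 m

Δh ≈ 4.87 m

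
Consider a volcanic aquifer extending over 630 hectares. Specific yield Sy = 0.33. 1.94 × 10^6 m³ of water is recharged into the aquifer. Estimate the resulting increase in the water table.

A = 630 hectares = 6.3 × 10^6 m²
Δh = ΔV / (Sy × A) = 1.94 × 10^6 m³ / (0.33 × 6.3 × 10^6 m²) = 0.9331 m

Δh ≈ 0.933 m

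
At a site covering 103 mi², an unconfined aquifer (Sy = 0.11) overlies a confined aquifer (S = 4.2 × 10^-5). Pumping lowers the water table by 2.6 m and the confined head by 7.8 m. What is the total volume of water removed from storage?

A = 103 mi² = 2.668 × 10^8 m²
Unconfined: ΔV_u = Sy × A × Δh_u = 0.11 × 2.668 × 10^8 × 2.6 = 7.63 × 10^7 m³
Confined: ΔV_c = S × A × Δh_c = 4.2 × 10^-5 × 2.668 × 10^8 × 7.8 = 87390 m³
Total ΔV = 7.63 × 10^7 + 87390 = 7.638 × 10^7 m³

ΔV ≈ 7.64 × 10^7 m³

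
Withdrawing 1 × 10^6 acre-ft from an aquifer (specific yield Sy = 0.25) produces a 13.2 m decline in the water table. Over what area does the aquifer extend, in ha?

ΔV = 1 × 10^6 acre-ft = 1.233 × 10^9 m³
A = ΔV / (Sy × Δh) = 1.233 × 10^9 / (0.25 × 13.2) = 3.738 × 10^8 m²
A = 3.738 × 10^8 m² = 37380 ha

A ≈ 37400 ha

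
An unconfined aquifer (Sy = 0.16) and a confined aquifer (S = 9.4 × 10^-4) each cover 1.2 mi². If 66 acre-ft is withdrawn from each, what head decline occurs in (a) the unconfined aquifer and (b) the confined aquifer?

Δh_u ≈ 0.164 m; Δh_c ≈ 27.9 m

A = 1.2 mi² = 3.108 × 10^6 m²
ΔV = 66 acre-ft = 81410 m³
Unconfined: Δh_u = ΔV/(Sy·A) = 81410/(0.16 × 3.108 × 10^6) = 0.1637 m
Confined: Δh_c = ΔV/(S·A) = 81410/(9.4 × 10^-4 × 3.108 × 10^6) = 27.87 m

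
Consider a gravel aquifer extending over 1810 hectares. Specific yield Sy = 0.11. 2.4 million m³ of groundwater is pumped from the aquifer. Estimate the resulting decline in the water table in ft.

A = 1810 hectares = 1.81 × 10^7 m²
ΔV = 2.4 million m³ = 2.4 × 10^6 m³
Δh = ΔV / (Sy × A) = 2.4 × 10^6 m³ / (0.11 × 1.81 × 10^7 m²) = 1.205 m
Δh = 1.205 m = 3.955 ft

Δh ≈ 3.95 ft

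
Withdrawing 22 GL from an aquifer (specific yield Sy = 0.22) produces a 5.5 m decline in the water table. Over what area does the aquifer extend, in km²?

ΔV = 22 GL = 2.2 × 10^7 m³
A = ΔV / (Sy × Δh) = 2.2 × 10^7 / (0.22 × 5.5) = 1.818 × 10^7 m²
A = 1.818 × 10^7 m² = 18.18 km²

A ≈ 18.2 km²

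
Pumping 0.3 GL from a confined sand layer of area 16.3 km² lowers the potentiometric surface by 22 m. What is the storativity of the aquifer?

A = 16.3 km² = 1.63 × 10^7 m²
ΔV = 0.3 GL = 3 × 10^5 m³
S = ΔV / (A × Δh) = 3 × 10^5 m³ / (1.63 × 10^7 m² × 22 m) = 8.366 × 10^-4

S ≈ 8.4 × 10^-4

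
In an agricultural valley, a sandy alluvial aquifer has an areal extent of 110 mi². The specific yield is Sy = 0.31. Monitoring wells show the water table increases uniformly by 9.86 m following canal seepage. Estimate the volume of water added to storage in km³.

ΔV ≈ 0.871 km³

A = 110 mi² = 2.849 × 10^8 m²
ΔV = Sy × A × Δh = 0.31 × 2.849 × 10^8 m² × 9.86 m = 8.708 × 10^8 m³
ΔV = 8.708 × 10^8 m³ = 0.8708 km³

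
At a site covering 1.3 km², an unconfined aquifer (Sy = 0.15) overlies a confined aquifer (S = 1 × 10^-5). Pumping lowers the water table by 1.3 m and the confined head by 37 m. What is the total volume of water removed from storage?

A = 1.3 km² = 1.3 × 10^6 m²
Unconfined: ΔV_u = Sy × A × Δh_u = 0.15 × 1.3 × 10^6 × 1.3 = 2.535 × 10^5 m³
Confined: ΔV_c = S × A × Δh_c = 1 × 10^-5 × 1.3 × 10^6 × 37 = 481 m³
Total ΔV = 2.535 × 10^5 + 481 = 2.54 × 10^5 m³

ΔV ≈ 2.54 × 10^5 m³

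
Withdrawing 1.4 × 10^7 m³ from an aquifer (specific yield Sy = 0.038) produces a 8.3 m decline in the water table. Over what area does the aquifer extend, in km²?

A ≈ 44.4 km²

A = ΔV / (Sy × Δh) = 1.4 × 10^7 / (0.038 × 8.3) = 4.439 × 10^7 m²
A = 4.439 × 10^7 m² = 44.39 km²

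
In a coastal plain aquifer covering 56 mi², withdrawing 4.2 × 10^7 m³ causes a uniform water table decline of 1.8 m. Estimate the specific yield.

A = 56 mi² = 1.45 × 10^8 m²
Sy = ΔV / (A × Δh) = 4.2 × 10^7 m³ / (1.45 × 10^8 m² × 1.8 m) = 0.1609

Sy ≈ 0.16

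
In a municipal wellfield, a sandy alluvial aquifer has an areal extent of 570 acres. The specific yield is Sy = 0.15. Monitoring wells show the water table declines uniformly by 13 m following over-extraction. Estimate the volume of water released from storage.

A = 570 acres = 2.307 × 10^6 m²
ΔV = Sy × A × Δh = 0.15 × 2.307 × 10^6 m² × 13 m = 4.498 × 10^6 m³

ΔV ≈ 4.5 × 10^6 m³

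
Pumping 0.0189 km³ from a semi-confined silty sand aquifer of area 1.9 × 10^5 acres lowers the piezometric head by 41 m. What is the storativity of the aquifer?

S ≈ 6 × 10^-4

A = 1.9 × 10^5 acres = 7.689 × 10^8 m²
ΔV = 0.0189 km³ = 1.89 × 10^7 m³
S = ΔV / (A × Δh) = 1.89 × 10^7 m³ / (7.689 × 10^8 m² × 41 m) = 5.995 × 10^-4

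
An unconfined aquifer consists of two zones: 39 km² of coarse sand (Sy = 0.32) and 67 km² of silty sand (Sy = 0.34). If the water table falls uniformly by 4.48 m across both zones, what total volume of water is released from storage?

A₁ = 39 km² = 3.9 × 10^7 m²; A₂ = 67 km² = 6.7 × 10^7 m²
ΔV₁ = 0.32 × 3.9 × 10^7 × 4.48 = 5.591 × 10^7 m³
ΔV₂ = 0.34 × 6.7 × 10^7 × 4.48 = 1.021 × 10^8 m³
ΔV = ΔV₁ + ΔV₂ = 1.58 × 10^8 m³

ΔV ≈ 1.58 × 10^8 m³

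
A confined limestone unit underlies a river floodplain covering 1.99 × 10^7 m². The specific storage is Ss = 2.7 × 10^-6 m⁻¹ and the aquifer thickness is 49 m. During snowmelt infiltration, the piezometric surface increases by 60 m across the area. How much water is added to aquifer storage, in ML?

S = Ss × b = 2.7 × 10^-6 m⁻¹ × 49 m = 1.323 × 10^-4
ΔV = S × A × Δh = 1.323 × 10^-4 × 1.99 × 10^7 m² × 60 m = 1.58 × 10^5 m³
ΔV = 1.58 × 10^5 m³ = 158 ML

ΔV ≈ 158 ML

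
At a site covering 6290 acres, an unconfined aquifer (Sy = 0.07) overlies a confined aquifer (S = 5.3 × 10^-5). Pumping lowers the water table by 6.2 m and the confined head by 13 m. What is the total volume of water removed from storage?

ΔV ≈ 1.11 × 10^7 m³

A = 6290 acres = 2.545 × 10^7 m²
Unconfined: ΔV_u = Sy × A × Δh_u = 0.07 × 2.545 × 10^7 × 6.2 = 1.105 × 10^7 m³
Confined: ΔV_c = S × A × Δh_c = 5.3 × 10^-5 × 2.545 × 10^7 × 13 = 17540 m³
Total ΔV = 1.105 × 10^7 + 17540 = 1.106 × 10^7 m³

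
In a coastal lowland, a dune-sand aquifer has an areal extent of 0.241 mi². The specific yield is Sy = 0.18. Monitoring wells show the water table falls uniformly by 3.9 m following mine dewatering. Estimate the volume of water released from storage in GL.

ΔV ≈ 0.438 GL

A = 0.241 mi² = 6.242 × 10^5 m²
ΔV = Sy × A × Δh = 0.18 × 6.242 × 10^5 m² × 3.9 m = 4.382 × 10^5 m³
ΔV = 4.382 × 10^5 m³ = 0.4382 GL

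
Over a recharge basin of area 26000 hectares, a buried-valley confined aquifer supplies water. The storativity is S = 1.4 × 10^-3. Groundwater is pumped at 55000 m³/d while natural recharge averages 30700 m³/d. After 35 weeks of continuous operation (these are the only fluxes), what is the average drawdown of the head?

Δh ≈ 16.4 m

A = 26000 hectares = 2.6 × 10^8 m²
Net abstraction = 55000 − 30700 = 24300 m³/d
t = 35 weeks = 245 d
ΔV = Q × t = 24300 m³/d × 245 d = 5.954 × 10^6 m³
Δh = ΔV / (S × A) = 5.954 × 10^6 / (0.0014 × 2.6 × 10^8) = 16.36 m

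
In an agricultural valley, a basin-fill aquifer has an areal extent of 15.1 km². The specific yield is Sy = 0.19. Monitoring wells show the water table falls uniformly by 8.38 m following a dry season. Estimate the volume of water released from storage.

A = 15.1 km² = 1.51 × 10^7 m²
ΔV = Sy × A × Δh = 0.19 × 1.51 × 10^7 m² × 8.38 m = 2.404 × 10^7 m³

ΔV ≈ 2.4 × 10^7 m³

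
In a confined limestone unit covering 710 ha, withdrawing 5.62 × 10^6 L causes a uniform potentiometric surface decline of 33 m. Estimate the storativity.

S ≈ 2.4 × 10^-5

A = 710 ha = 7.1 × 10^6 m²
ΔV = 5.62 × 10^6 L = 5620 m³
S = ΔV / (A × Δh) = 5620 m³ / (7.1 × 10^6 m² × 33 m) = 2.399 × 10^-5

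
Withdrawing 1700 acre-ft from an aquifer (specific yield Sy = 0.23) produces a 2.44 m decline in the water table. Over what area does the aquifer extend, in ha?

ΔV = 1700 acre-ft = 2.097 × 10^6 m³
A = ΔV / (Sy × Δh) = 2.097 × 10^6 / (0.23 × 2.44) = 3.736 × 10^6 m²
A = 3.736 × 10^6 m² = 373.6 ha

A ≈ 374 ha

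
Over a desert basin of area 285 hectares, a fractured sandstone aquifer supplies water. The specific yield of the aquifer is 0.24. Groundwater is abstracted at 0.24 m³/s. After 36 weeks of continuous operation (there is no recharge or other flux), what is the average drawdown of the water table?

Δh ≈ 7.64 m

A = 285 hectares = 2.85 × 10^6 m²
Q = 0.24 m³/s = 20740 m³/d
t = 36 weeks = 252 d
ΔV = Q × t = 20740 m³/d × 252 d = 5.225 × 10^6 m³
Δh = ΔV / (Sy × A) = 5.225 × 10^6 / (0.24 × 2.85 × 10^6) = 7.64 m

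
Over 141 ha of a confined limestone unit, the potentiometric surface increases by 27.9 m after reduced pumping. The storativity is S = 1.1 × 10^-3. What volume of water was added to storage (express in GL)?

ΔV ≈ 0.0433 GL

A = 141 ha = 1.41 × 10^6 m²
ΔV = S × A × Δh = 0.0011 × 1.41 × 10^6 m² × 27.9 m = 43270 m³
ΔV = 43270 m³ = 0.04327 GL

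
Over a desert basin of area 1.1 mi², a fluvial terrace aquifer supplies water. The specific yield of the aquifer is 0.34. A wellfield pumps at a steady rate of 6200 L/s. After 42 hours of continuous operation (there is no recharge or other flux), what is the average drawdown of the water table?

A = 1.1 mi² = 2.849 × 10^6 m²
Q = 6200 L/s = 5.357 × 10^5 m³/d
t = 42 hours = 1.75 d
ΔV = Q × t = 5.357 × 10^5 m³/d × 1.75 d = 9.374 × 10^5 m³
Δh = ΔV / (Sy × A) = 9.374 × 10^5 / (0.34 × 2.849 × 10^6) = 0.9678 m

Δh ≈ 0.968 m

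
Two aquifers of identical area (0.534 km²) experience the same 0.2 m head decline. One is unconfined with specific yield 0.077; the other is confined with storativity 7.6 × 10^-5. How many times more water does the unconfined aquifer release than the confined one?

A = 0.534 km² = 5.34 × 10^5 m²
Unconfined: ΔV_u = Sy × A × Δh = 0.077 × 5.34 × 10^5 × 0.2 = 8224 m³
Confined: ΔV_c = S × A × Δh = 7.6 × 10^-5 × 5.34 × 10^5 × 0.2 = 8.117 m³
Ratio = ΔV_u / ΔV_c = Sy / S = 0.077 / 7.6 × 10^-5 = 1013

ΔV_u / ΔV_c ≈ 1010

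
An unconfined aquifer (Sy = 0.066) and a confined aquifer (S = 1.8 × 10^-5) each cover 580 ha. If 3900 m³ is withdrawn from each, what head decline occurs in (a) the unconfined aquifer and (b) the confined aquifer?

A = 580 ha = 5.8 × 10^6 m²
Unconfined: Δh_u = ΔV/(Sy·A) = 3900/(0.066 × 5.8 × 10^6) = 0.01019 m
Confined: Δh_c = ΔV/(S·A) = 3900/(1.8 × 10^-5 × 5.8 × 10^6) = 37.36 m

Δh_u ≈ 0.0102 m; Δh_c ≈ 37.4 m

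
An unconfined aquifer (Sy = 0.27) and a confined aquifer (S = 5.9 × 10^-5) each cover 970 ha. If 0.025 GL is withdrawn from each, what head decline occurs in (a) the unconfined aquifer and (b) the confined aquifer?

Δh_u ≈ 0.00955 m; Δh_c ≈ 43.7 m

A = 970 ha = 9.7 × 10^6 m²
ΔV = 0.025 GL = 25000 m³
Unconfined: Δh_u = ΔV/(Sy·A) = 25000/(0.27 × 9.7 × 10^6) = 0.009546 m
Confined: Δh_c = ΔV/(S·A) = 25000/(5.9 × 10^-5 × 9.7 × 10^6) = 43.68 m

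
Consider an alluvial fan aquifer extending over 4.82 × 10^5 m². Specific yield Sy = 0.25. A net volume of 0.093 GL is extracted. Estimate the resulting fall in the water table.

ΔV = 0.093 GL = 93000 m³
Δh = ΔV / (Sy × A) = 93000 m³ / (0.25 × 4.82 × 10^5 m²) = 0.7718 m

Δh ≈ 0.772 m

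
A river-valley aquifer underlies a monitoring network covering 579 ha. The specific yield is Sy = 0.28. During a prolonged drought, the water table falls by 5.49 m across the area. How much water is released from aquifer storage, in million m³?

A = 579 ha = 5.79 × 10^6 m²
ΔV = Sy × A × Δh = 0.28 × 5.79 × 10^6 m² × 5.49 m = 8.9 × 10^6 m³
ΔV = 8.9 × 10^6 m³ = 8.9 million m³

ΔV ≈ 8.9 million m³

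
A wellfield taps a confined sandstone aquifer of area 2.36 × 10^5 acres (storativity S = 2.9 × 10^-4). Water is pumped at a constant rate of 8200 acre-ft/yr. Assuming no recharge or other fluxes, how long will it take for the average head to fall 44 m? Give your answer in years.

A = 2.36 × 10^5 acres = 9.551 × 10^8 m²
ΔV = S × A × Δh = 2.9 × 10^-4 × 9.551 × 10^8 × 44 = 1.219 × 10^7 m³
Q = 8200 acre-ft/yr = 27710 m³/d
t = ΔV / Q = 1.219 × 10^7 m³ / 27710 m³/d = 439.8 d
t = 439.8 d ≈ 1.205 years

t ≈ 1.2 years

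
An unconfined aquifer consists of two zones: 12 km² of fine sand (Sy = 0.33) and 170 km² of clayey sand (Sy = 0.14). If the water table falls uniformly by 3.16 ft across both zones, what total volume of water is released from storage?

A₁ = 12 km² = 1.2 × 10^7 m²; A₂ = 170 km² = 1.7 × 10^8 m²
Δh = 3.16 ft = 0.9632 m
ΔV₁ = 0.33 × 1.2 × 10^7 × 0.9632 = 3.814 × 10^6 m³
ΔV₂ = 0.14 × 1.7 × 10^8 × 0.9632 = 2.292 × 10^7 m³
ΔV = ΔV₁ + ΔV₂ = 2.674 × 10^7 m³

ΔV ≈ 2.67 × 10^7 m³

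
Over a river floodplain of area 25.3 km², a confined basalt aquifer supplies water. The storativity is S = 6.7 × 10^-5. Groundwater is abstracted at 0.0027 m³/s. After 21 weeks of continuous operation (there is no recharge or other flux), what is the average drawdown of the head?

Δh ≈ 20.2 m

A = 25.3 km² = 2.53 × 10^7 m²
Q = 0.0027 m³/s = 233.3 m³/d
t = 21 weeks = 147 d
ΔV = Q × t = 233.3 m³/d × 147 d = 34290 m³
Δh = ΔV / (S × A) = 34290 / (6.7 × 10^-5 × 2.53 × 10^7) = 20.23 m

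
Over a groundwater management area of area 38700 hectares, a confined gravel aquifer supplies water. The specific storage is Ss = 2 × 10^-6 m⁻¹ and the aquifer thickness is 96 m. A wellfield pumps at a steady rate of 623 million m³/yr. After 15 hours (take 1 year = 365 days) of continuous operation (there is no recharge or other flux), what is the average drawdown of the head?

Δh ≈ 14.4 m

S = Ss × b = 2 × 10^-6 m⁻¹ × 96 m = 1.92 × 10^-4
A = 38700 hectares = 3.87 × 10^8 m²
Q = 623 million m³/yr = 1.707 × 10^6 m³/d
t = 15 hours = 0.625 d
ΔV = Q × t = 1.707 × 10^6 m³/d × 0.625 d = 1.067 × 10^6 m³
Δh = ΔV / (S × A) = 1.067 × 10^6 / (1.92 × 10^-4 × 3.87 × 10^8) = 14.36 m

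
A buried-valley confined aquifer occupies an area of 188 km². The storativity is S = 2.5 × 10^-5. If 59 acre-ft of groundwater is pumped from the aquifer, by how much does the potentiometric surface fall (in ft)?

A = 188 km² = 1.88 × 10^8 m²
ΔV = 59 acre-ft = 72780 m³
Δh = ΔV / (S × A) = 72780 m³ / (2.5 × 10^-5 × 1.88 × 10^8 m²) = 15.48 m
Δh = 15.48 m = 50.8 ft

Δh ≈ 50.8 ft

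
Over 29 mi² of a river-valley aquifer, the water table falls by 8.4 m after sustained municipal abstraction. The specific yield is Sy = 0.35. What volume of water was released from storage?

ΔV ≈ 2.21 × 10^8 m³

A = 29 mi² = 7.511 × 10^7 m²
ΔV = Sy × A × Δh = 0.35 × 7.511 × 10^7 m² × 8.4 m = 2.208 × 10^8 m³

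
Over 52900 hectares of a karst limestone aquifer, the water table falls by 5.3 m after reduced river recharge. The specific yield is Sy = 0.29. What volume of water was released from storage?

A = 52900 hectares = 5.29 × 10^8 m²
ΔV = Sy × A × Δh = 0.29 × 5.29 × 10^8 m² × 5.3 m = 8.131 × 10^8 m³

ΔV ≈ 8.13 × 10^8 m³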